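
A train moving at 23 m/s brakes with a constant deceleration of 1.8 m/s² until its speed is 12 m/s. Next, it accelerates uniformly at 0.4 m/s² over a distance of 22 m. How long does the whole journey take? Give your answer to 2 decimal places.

Phase 1 (decelerating): v₀ = 23.0 m/s, a = -1.8 m/s².
v = v₀ + at → t = (12 − 23.0) / -1.8 = 6.11 s
v² = v₀² + 2aΔx → Δx = (12² − 23.0²)/(2·-1.8) = 107 m

Phase 2 (accelerating): v₀ = 12.0 m/s, a = 0.4 m/s².
v² = v₀² + 2aΔx = 12.0² + 2·0.4·22 = 162 → v = 12.7 m/s
t = (v − v₀)/a = (12.7 − 12.0)/0.4 = 1.78 s
Total time = 6.11 + 1.78 = 7.89 s

7.89 s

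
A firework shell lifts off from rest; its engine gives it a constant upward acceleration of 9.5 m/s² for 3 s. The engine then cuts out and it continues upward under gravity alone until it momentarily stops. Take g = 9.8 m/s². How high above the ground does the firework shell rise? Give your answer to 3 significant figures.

Phase 1 (powered ascent): v₀ = 0 m/s, a = 9.5 m/s².
v = v₀ + at = 0 + (9.5)(3) = 28.5 m/s
Δx = v₀t + ½at² = 0·3 + 0.5·9.5·3² = 42.8 m

Phase 2 (coasting upward): v₀ = 28.5 m/s, a = -9.8 m/s².
v = v₀ + at → t = (0 − 28.5) / -9.8 = 2.91 s
v² = v₀² + 2aΔx → Δx = (0² − 28.5²)/(2·-9.8) = 41.4 m
Maximum height = 42.8 + 41.4 = 84.2 m

84.2 m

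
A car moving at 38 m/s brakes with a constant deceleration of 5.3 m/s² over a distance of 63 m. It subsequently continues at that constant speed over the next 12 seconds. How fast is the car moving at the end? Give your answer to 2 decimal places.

Phase 1 (decelerating): v₀ = 38.0 m/s, a = -5.3 m/s².
v² = v₀² + 2aΔx = 38.0² + 2·-5.3·63 = 776 → v = 27.9 m/s
t = (v − v₀)/a = (27.9 − 38.0)/-5.3 = 1.91 s

Phase 2 (constant speed): v₀ = 27.9 m/s, a = 0 m/s².
v = v₀ + at = 27.9 + (0)(12) = 27.9 m/s
Δx = v₀t + ½at² = 27.9·12 + 0.5·0·12² = 334 m
Final speed = 27.9 m/s

27.86 m/s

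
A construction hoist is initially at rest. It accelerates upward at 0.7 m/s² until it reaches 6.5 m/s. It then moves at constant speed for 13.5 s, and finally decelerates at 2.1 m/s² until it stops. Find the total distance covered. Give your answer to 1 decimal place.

128.0 m

Phase 1 (accelerating): v₀ = 0 m/s, a = 0.7 m/s².
v = v₀ + at → t = (6.5 − 0) / 0.7 = 9.29 s
v² = v₀² + 2aΔx → Δx = (6.5² − 0²)/(2·0.7) = 30.2 m

Phase 2 (constant speed): v₀ = 6.50 m/s, a = 0 m/s².
v = v₀ + at = 6.50 + (0)(13.5) = 6.50 m/s
Δx = v₀t + ½at² = 6.50·13.5 + 0.5·0·13.5² = 87.8 m

Phase 3 (decelerating): v₀ = 6.50 m/s, a = -2.1 m/s².
v = v₀ + at → t = (0 − 6.50) / -2.1 = 3.10 s
v² = v₀² + 2aΔx → Δx = (0² − 6.50²)/(2·-2.1) = 10.1 m
Total distance = 30.2 + 87.8 + 10.1 = 128 m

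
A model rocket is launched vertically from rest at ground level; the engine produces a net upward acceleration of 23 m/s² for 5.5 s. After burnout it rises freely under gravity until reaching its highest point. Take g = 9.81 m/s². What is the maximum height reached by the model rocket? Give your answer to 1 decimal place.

Phase 1 (powered ascent): v₀ = 0 m/s, a = 23 m/s².
v = v₀ + at = 0 + (23)(5.5) = 126 m/s
Δx = v₀t + ½at² = 0·5.5 + 0.5·23·5.5² = 348 m

Phase 2 (coasting upward): v₀ = 126 m/s, a = -9.81 m/s².
v = v₀ + at → t = (0 − 126) / -9.81 = 12.9 s
v² = v₀² + 2aΔx → Δx = (0² − 126²)/(2·-9.81) = 816 m
Maximum height = 348 + 816 = 1160 m

1163.5 m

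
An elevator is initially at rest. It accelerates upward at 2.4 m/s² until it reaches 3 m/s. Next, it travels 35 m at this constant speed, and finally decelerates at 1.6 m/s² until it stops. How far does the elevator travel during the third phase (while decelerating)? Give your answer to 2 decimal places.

Phase 1 (accelerating): v₀ = 0 m/s, a = 2.4 m/s².
v = v₀ + at → t = (3 − 0) / 2.4 = 1.25 s
v² = v₀² + 2aΔx → Δx = (3² − 0²)/(2·2.4) = 1.88 m

Phase 2 (constant speed): v₀ = 3.00 m/s, a = 0 m/s².
Constant speed: t = d/v = 35/3.00 = 11.7 s

Phase 3 (decelerating): v₀ = 3.00 m/s, a = -1.6 m/s².
v = v₀ + at → t = (0 − 3.00) / -1.6 = 1.88 s
v² = v₀² + 2aΔx → Δx = (0² − 3.00²)/(2·-1.6) = 2.81 m
Distance in phase 3 = 2.81 m

2.81 m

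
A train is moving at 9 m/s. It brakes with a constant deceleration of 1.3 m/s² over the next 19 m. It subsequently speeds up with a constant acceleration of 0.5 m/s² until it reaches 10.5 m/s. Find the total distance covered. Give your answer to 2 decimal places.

97.65 m

Phase 1 (decelerating): v₀ = 9.00 m/s, a = -1.3 m/s².
v² = v₀² + 2aΔx = 9.00² + 2·-1.3·19 = 31.6 → v = 5.62 m/s
t = (v − v₀)/a = (5.62 − 9.00)/-1.3 = 2.60 s

Phase 2 (accelerating): v₀ = 5.62 m/s, a = 0.5 m/s².
v = v₀ + at → t = (10.5 − 5.62) / 0.5 = 9.76 s
v² = v₀² + 2aΔx → Δx = (10.5² − 5.62²)/(2·0.5) = 78.7 m
Total distance = 19.0 + 78.7 = 97.7 m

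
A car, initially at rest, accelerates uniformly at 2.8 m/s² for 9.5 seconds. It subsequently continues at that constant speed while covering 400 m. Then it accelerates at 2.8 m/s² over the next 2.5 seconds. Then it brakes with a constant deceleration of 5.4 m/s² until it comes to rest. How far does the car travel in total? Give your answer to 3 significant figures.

Phase 1 (accelerating): v₀ = 0 m/s, a = 2.8 m/s².
v = v₀ + at = 0 + (2.8)(9.5) = 26.6 m/s
Δx = v₀t + ½at² = 0·9.5 + 0.5·2.8·9.5² = 126 m

Phase 2 (constant speed): v₀ = 26.6 m/s, a = 0 m/s².
Constant speed: t = d/v = 400/26.6 = 15.0 s

Phase 3 (accelerating): v₀ = 26.6 m/s, a = 2.8 m/s².
v = v₀ + at = 26.6 + (2.8)(2.5) = 33.6 m/s
Δx = v₀t + ½at² = 26.6·2.5 + 0.5·2.8·2.5² = 75.2 m

Phase 4 (decelerating): v₀ = 33.6 m/s, a = -5.4 m/s².
v = v₀ + at → t = (0 − 33.6) / -5.4 = 6.22 s
v² = v₀² + 2aΔx → Δx = (0² − 33.6²)/(2·-5.4) = 105 m
Total distance = 126 + 400 + 75.2 + 105 = 706 m

706 m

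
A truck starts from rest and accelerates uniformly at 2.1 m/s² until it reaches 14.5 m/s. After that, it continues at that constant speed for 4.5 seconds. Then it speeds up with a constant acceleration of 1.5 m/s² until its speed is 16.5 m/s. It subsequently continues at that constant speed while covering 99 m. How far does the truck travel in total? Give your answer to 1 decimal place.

235.0 m

Phase 1 (accelerating): v₀ = 0 m/s, a = 2.1 m/s².
v = v₀ + at → t = (14.5 − 0) / 2.1 = 6.90 s
v² = v₀² + 2aΔx → Δx = (14.5² − 0²)/(2·2.1) = 50.1 m

Phase 2 (constant speed): v₀ = 14.5 m/s, a = 0 m/s².
v = v₀ + at = 14.5 + (0)(4.5) = 14.5 m/s
Δx = v₀t + ½at² = 14.5·4.5 + 0.5·0·4.5² = 65.2 m

Phase 3 (accelerating): v₀ = 14.5 m/s, a = 1.5 m/s².
v = v₀ + at → t = (16.5 − 14.5) / 1.5 = 1.33 s
v² = v₀² + 2aΔx → Δx = (16.5² − 14.5²)/(2·1.5) = 20.7 m

Phase 4 (constant speed): v₀ = 16.5 m/s, a = 0 m/s².
Constant speed: t = d/v = 99/16.5 = 6.00 s
Total distance = 50.1 + 65.2 + 20.7 + 99.0 = 235 m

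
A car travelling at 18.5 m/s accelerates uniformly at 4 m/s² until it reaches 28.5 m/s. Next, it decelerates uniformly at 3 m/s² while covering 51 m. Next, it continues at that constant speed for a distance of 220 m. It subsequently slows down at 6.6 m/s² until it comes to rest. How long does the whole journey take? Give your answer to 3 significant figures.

Phase 1 (accelerating): v₀ = 18.5 m/s, a = 4 m/s².
v = v₀ + at → t = (28.5 − 18.5) / 4 = 2.50 s
v² = v₀² + 2aΔx → Δx = (28.5² − 18.5²)/(2·4) = 58.8 m

Phase 2 (decelerating): v₀ = 28.5 m/s, a = -3 m/s².
v² = v₀² + 2aΔx = 28.5² + 2·-3·51 = 506 → v = 22.5 m/s
t = (v − v₀)/a = (22.5 − 28.5)/-3 = 2.00 s

Phase 3 (constant speed): v₀ = 22.5 m/s, a = 0 m/s².
Constant speed: t = d/v = 220/22.5 = 9.78 s

Phase 4 (decelerating): v₀ = 22.5 m/s, a = -6.6 m/s².
v = v₀ + at → t = (0 − 22.5) / -6.6 = 3.41 s
v² = v₀² + 2aΔx → Δx = (0² − 22.5²)/(2·-6.6) = 38.4 m
Total time = 2.50 + 2.00 + 9.78 + 3.41 = 17.7 s

17.7 s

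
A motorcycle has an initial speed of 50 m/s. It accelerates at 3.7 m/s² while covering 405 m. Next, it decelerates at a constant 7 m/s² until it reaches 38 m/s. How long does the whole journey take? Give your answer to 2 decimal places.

11.69 s

Phase 1 (accelerating): v₀ = 50.0 m/s, a = 3.7 m/s².
v² = v₀² + 2aΔx = 50.0² + 2·3.7·405 = 5500 → v = 74.1 m/s
t = (v − v₀)/a = (74.1 − 50.0)/3.7 = 6.52 s

Phase 2 (decelerating): v₀ = 74.1 m/s, a = -7 m/s².
v = v₀ + at → t = (38 − 74.1) / -7 = 5.16 s
v² = v₀² + 2aΔx → Δx = (38² − 74.1²)/(2·-7) = 289 m
Total time = 6.52 + 5.16 = 11.7 s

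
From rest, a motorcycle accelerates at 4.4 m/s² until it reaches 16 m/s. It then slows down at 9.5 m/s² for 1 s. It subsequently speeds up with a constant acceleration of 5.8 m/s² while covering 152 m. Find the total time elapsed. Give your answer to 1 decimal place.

Phase 1 (accelerating): v₀ = 0 m/s, a = 4.4 m/s².
v = v₀ + at → t = (16 − 0) / 4.4 = 3.64 s
v² = v₀² + 2aΔx → Δx = (16² − 0²)/(2·4.4) = 29.1 m

Phase 2 (decelerating): v₀ = 16.0 m/s, a = -9.5 m/s².
v = v₀ + at = 16.0 + (-9.5)(1) = 6.50 m/s
Δx = v₀t + ½at² = 16.0·1 + 0.5·-9.5·1² = 11.2 m

Phase 3 (accelerating): v₀ = 6.50 m/s, a = 5.8 m/s².
v² = v₀² + 2aΔx = 6.50² + 2·5.8·152 = 1810 → v = 42.5 m/s
t = (v − v₀)/a = (42.5 − 6.50)/5.8 = 6.21 s
Total time = 3.64 + 1.00 + 6.21 = 10.8 s

10.8 s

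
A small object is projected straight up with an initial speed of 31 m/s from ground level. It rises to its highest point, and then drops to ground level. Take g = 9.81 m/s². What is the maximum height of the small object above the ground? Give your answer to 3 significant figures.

49.0 m

Phase 1 (rising): v₀ = 31.0 m/s, a = -9.81 m/s².
v = v₀ + at → t = (0 − 31.0) / -9.81 = 3.16 s
v² = v₀² + 2aΔx → Δx = (0² − 31.0²)/(2·-9.81) = 49.0 m
Maximum height = 49.0 m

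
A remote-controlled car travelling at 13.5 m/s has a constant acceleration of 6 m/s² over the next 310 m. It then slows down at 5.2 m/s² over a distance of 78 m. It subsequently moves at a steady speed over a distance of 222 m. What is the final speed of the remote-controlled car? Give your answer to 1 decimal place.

55.6 m/s

Phase 1 (accelerating): v₀ = 13.5 m/s, a = 6 m/s².
v² = v₀² + 2aΔx = 13.5² + 2·6·310 = 3900 → v = 62.5 m/s
t = (v − v₀)/a = (62.5 − 13.5)/6 = 8.16 s

Phase 2 (decelerating): v₀ = 62.5 m/s, a = -5.2 m/s².
v² = v₀² + 2aΔx = 62.5² + 2·-5.2·78 = 3090 → v = 55.6 m/s
t = (v − v₀)/a = (55.6 − 62.5)/-5.2 = 1.32 s

Phase 3 (constant speed): v₀ = 55.6 m/s, a = 0 m/s².
Constant speed: t = d/v = 222/55.6 = 3.99 s
Final speed = 55.6 m/s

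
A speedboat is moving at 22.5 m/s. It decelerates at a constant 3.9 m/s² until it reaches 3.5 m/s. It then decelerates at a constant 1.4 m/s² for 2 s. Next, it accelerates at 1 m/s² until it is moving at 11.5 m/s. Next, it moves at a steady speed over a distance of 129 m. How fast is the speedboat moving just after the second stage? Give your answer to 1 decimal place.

0.7 m/s

Phase 1 (decelerating): v₀ = 22.5 m/s, a = -3.9 m/s².
v = v₀ + at → t = (3.5 − 22.5) / -3.9 = 4.87 s
v² = v₀² + 2aΔx → Δx = (3.5² − 22.5²)/(2·-3.9) = 63.3 m

Phase 2 (decelerating): v₀ = 3.50 m/s, a = -1.4 m/s².
v = v₀ + at = 3.50 + (-1.4)(2) = 0.700 m/s
Δx = v₀t + ½at² = 3.50·2 + 0.5·-1.4·2² = 4.20 m
Speed at end of phase 2 = 0.700 m/s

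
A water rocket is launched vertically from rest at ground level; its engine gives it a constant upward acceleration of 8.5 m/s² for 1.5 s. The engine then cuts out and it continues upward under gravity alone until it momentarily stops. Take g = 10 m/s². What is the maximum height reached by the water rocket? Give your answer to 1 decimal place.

Phase 1 (powered ascent): v₀ = 0 m/s, a = 8.5 m/s².
v = v₀ + at = 0 + (8.5)(1.5) = 12.8 m/s
Δx = v₀t + ½at² = 0·1.5 + 0.5·8.5·1.5² = 9.56 m

Phase 2 (coasting upward): v₀ = 12.8 m/s, a = -10 m/s².
v = v₀ + at → t = (0 − 12.8) / -10 = 1.27 s
v² = v₀² + 2aΔx → Δx = (0² − 12.8²)/(2·-10) = 8.13 m
Maximum height = 9.56 + 8.13 = 17.7 m

17.7 m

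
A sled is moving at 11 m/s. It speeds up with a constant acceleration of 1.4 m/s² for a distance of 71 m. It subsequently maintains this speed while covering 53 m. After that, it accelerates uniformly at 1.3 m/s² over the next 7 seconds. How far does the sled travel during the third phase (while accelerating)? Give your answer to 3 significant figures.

Phase 1 (accelerating): v₀ = 11.0 m/s, a = 1.4 m/s².
v² = v₀² + 2aΔx = 11.0² + 2·1.4·71 = 320 → v = 17.9 m/s
t = (v − v₀)/a = (17.9 − 11.0)/1.4 = 4.92 s

Phase 2 (constant speed): v₀ = 17.9 m/s, a = 0 m/s².
Constant speed: t = d/v = 53/17.9 = 2.96 s

Phase 3 (accelerating): v₀ = 17.9 m/s, a = 1.3 m/s².
v = v₀ + at = 17.9 + (1.3)(7) = 27.0 m/s
Δx = v₀t + ½at² = 17.9·7 + 0.5·1.3·7² = 157 m
Distance in phase 3 = 157 m

157 m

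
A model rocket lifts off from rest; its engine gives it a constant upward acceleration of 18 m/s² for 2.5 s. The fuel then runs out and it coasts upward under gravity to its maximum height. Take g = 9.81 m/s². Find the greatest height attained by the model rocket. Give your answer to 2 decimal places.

Phase 1 (powered ascent): v₀ = 0 m/s, a = 18 m/s².
v = v₀ + at = 0 + (18)(2.5) = 45.0 m/s
Δx = v₀t + ½at² = 0·2.5 + 0.5·18·2.5² = 56.2 m

Phase 2 (coasting upward): v₀ = 45.0 m/s, a = -9.81 m/s².
v = v₀ + at → t = (0 − 45.0) / -9.81 = 4.59 s
v² = v₀² + 2aΔx → Δx = (0² − 45.0²)/(2·-9.81) = 103 m
Maximum height = 56.2 + 103 = 159 m

159.46 m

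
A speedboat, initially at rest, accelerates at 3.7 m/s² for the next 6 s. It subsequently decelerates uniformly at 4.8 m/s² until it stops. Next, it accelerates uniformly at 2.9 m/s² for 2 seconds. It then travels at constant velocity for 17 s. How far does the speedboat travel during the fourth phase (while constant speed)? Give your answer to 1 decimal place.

98.6 m

Phase 1 (accelerating): v₀ = 0 m/s, a = 3.7 m/s².
v = v₀ + at = 0 + (3.7)(6) = 22.2 m/s
Δx = v₀t + ½at² = 0·6 + 0.5·3.7·6² = 66.6 m

Phase 2 (decelerating): v₀ = 22.2 m/s, a = -4.8 m/s².
v = v₀ + at → t = (0 − 22.2) / -4.8 = 4.63 s
v² = v₀² + 2aΔx → Δx = (0² − 22.2²)/(2·-4.8) = 51.3 m

Phase 3 (accelerating): v₀ = 0 m/s, a = 2.9 m/s².
v = v₀ + at = 0 + (2.9)(2) = 5.80 m/s
Δx = v₀t + ½at² = 0·2 + 0.5·2.9·2² = 5.80 m

Phase 4 (constant speed): v₀ = 5.80 m/s, a = 0 m/s².
v = v₀ + at = 5.80 + (0)(17) = 5.80 m/s
Δx = v₀t + ½at² = 5.80·17 + 0.5·0·17² = 98.6 m
Distance in phase 4 = 98.6 m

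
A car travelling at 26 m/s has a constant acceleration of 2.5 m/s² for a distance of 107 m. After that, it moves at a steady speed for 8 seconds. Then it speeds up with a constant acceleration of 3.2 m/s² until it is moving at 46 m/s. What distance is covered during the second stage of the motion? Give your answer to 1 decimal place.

Phase 1 (accelerating): v₀ = 26.0 m/s, a = 2.5 m/s².
v² = v₀² + 2aΔx = 26.0² + 2·2.5·107 = 1210 → v = 34.8 m/s
t = (v − v₀)/a = (34.8 − 26.0)/2.5 = 3.52 s

Phase 2 (constant speed): v₀ = 34.8 m/s, a = 0 m/s².
v = v₀ + at = 34.8 + (0)(8) = 34.8 m/s
Δx = v₀t + ½at² = 34.8·8 + 0.5·0·8² = 278 m
Distance in phase 2 = 278 m

278.4 m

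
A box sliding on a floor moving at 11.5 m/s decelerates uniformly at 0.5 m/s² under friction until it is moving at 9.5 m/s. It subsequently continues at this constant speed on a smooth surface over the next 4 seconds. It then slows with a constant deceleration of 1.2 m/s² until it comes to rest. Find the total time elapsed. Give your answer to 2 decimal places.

15.92 s

Phase 1 (decelerating): v₀ = 11.5 m/s, a = -0.5 m/s².
v = v₀ + at → t = (9.5 − 11.5) / -0.5 = 4.00 s
v² = v₀² + 2aΔx → Δx = (9.5² − 11.5²)/(2·-0.5) = 42.0 m

Phase 2 (constant speed): v₀ = 9.50 m/s, a = 0 m/s².
v = v₀ + at = 9.50 + (0)(4) = 9.50 m/s
Δx = v₀t + ½at² = 9.50·4 + 0.5·0·4² = 38.0 m

Phase 3 (decelerating): v₀ = 9.50 m/s, a = -1.2 m/s².
v = v₀ + at → t = (0 − 9.50) / -1.2 = 7.92 s
v² = v₀² + 2aΔx → Δx = (0² − 9.50²)/(2·-1.2) = 37.6 m
Total time = 4.00 + 4.00 + 7.92 = 15.9 s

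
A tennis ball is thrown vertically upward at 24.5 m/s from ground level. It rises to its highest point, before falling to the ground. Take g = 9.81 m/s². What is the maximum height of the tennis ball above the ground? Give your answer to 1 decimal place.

Phase 1 (rising): v₀ = 24.5 m/s, a = -9.81 m/s².
v = v₀ + at → t = (0 − 24.5) / -9.81 = 2.50 s
v² = v₀² + 2aΔx → Δx = (0² − 24.5²)/(2·-9.81) = 30.6 m
Maximum height = 30.6 m

30.6 m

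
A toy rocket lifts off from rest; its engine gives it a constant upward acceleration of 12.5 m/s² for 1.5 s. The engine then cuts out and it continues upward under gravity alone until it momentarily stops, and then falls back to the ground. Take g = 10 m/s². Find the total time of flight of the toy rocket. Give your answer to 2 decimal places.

5.89 s

Phase 1 (powered ascent): v₀ = 0 m/s, a = 12.5 m/s².
v = v₀ + at = 0 + (12.5)(1.5) = 18.8 m/s
Δx = v₀t + ½at² = 0·1.5 + 0.5·12.5·1.5² = 14.1 m

Phase 2 (coasting upward): v₀ = 18.8 m/s, a = -10 m/s².
v = v₀ + at → t = (0 − 18.8) / -10 = 1.88 s
v² = v₀² + 2aΔx → Δx = (0² − 18.8²)/(2·-10) = 17.6 m

Phase 3 (free fall): v₀ = 0 m/s, a = -10 m/s².
Falls 31.6 m from rest: t = √(2·31.6/10) = 2.52 s; v = g·t = 25.2 m/s.
Total time = 1.50 + 1.88 + 2.52 = 5.89 s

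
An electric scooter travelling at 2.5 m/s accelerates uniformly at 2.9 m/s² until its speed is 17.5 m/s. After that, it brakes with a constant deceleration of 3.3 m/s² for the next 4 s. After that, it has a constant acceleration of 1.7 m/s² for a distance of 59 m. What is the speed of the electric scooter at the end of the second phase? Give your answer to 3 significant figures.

Phase 1 (accelerating): v₀ = 2.50 m/s, a = 2.9 m/s².
v = v₀ + at → t = (17.5 − 2.50) / 2.9 = 5.17 s
v² = v₀² + 2aΔx → Δx = (17.5² − 2.50²)/(2·2.9) = 51.7 m

Phase 2 (decelerating): v₀ = 17.5 m/s, a = -3.3 m/s².
v = v₀ + at = 17.5 + (-3.3)(4) = 4.30 m/s
Δx = v₀t + ½at² = 17.5·4 + 0.5·-3.3·4² = 43.6 m
Speed at end of phase 2 = 4.30 m/s

4.30 m/s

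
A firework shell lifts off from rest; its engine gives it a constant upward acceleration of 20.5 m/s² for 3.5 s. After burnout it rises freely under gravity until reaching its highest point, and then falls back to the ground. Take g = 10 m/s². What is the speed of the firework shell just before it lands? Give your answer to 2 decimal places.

Phase 1 (powered ascent): v₀ = 0 m/s, a = 20.5 m/s².
v = v₀ + at = 0 + (20.5)(3.5) = 71.8 m/s
Δx = v₀t + ½at² = 0·3.5 + 0.5·20.5·3.5² = 126 m

Phase 2 (coasting upward): v₀ = 71.8 m/s, a = -10 m/s².
v = v₀ + at → t = (0 − 71.8) / -10 = 7.17 s
v² = v₀² + 2aΔx → Δx = (0² − 71.8²)/(2·-10) = 257 m

Phase 3 (free fall): v₀ = 0 m/s, a = -10 m/s².
Falls 383 m from rest: t = √(2·383/10) = 8.75 s; v = g·t = 87.5 m/s.
Impact speed = 87.5 m/s

87.52 m/s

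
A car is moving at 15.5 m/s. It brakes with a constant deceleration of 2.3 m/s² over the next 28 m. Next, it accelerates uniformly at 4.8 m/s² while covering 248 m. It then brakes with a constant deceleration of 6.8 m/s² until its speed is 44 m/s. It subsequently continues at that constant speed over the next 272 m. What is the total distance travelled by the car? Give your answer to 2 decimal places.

588.90 m

Phase 1 (decelerating): v₀ = 15.5 m/s, a = -2.3 m/s².
v² = v₀² + 2aΔx = 15.5² + 2·-2.3·28 = 111 → v = 10.6 m/s
t = (v − v₀)/a = (10.6 − 15.5)/-2.3 = 2.15 s

Phase 2 (accelerating): v₀ = 10.6 m/s, a = 4.8 m/s².
v² = v₀² + 2aΔx = 10.6² + 2·4.8·248 = 2490 → v = 49.9 m/s
t = (v − v₀)/a = (49.9 − 10.6)/4.8 = 8.20 s

Phase 3 (decelerating): v₀ = 49.9 m/s, a = -6.8 m/s².
v = v₀ + at → t = (44 − 49.9) / -6.8 = 0.871 s
v² = v₀² + 2aΔx → Δx = (44² − 49.9²)/(2·-6.8) = 40.9 m

Phase 4 (constant speed): v₀ = 44.0 m/s, a = 0 m/s².
Constant speed: t = d/v = 272/44.0 = 6.18 s
Total distance = 28.0 + 248 + 40.9 + 272 = 589 m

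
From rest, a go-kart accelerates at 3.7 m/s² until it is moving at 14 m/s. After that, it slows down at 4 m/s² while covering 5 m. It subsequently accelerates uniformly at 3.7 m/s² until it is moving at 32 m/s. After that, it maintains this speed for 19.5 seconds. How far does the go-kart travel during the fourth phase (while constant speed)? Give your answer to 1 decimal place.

Phase 1 (accelerating): v₀ = 0 m/s, a = 3.7 m/s².
v = v₀ + at → t = (14 − 0) / 3.7 = 3.78 s
v² = v₀² + 2aΔx → Δx = (14² − 0²)/(2·3.7) = 26.5 m

Phase 2 (decelerating): v₀ = 14.0 m/s, a = -4 m/s².
v² = v₀² + 2aΔx = 14.0² + 2·-4·5 = 156 → v = 12.5 m/s
t = (v − v₀)/a = (12.5 − 14.0)/-4 = 0.378 s

Phase 3 (accelerating): v₀ = 12.5 m/s, a = 3.7 m/s².
v = v₀ + at → t = (32 − 12.5) / 3.7 = 5.27 s
v² = v₀² + 2aΔx → Δx = (32² − 12.5²)/(2·3.7) = 117 m

Phase 4 (constant speed): v₀ = 32.0 m/s, a = 0 m/s².
v = v₀ + at = 32.0 + (0)(19.5) = 32.0 m/s
Δx = v₀t + ½at² = 32.0·19.5 + 0.5·0·19.5² = 624 m
Distance in phase 4 = 624 m

624.0 m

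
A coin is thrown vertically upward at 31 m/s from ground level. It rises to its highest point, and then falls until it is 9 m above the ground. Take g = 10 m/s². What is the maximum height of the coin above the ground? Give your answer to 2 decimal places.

Phase 1 (rising): v₀ = 31.0 m/s, a = -10 m/s².
v = v₀ + at → t = (0 − 31.0) / -10 = 3.10 s
v² = v₀² + 2aΔx → Δx = (0² − 31.0²)/(2·-10) = 48.0 m
Maximum height = 48.0 m

48.05 m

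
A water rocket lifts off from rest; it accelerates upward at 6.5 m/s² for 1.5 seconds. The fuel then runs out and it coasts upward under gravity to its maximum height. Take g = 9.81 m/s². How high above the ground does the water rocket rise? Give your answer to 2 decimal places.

12.16 m

Phase 1 (powered ascent): v₀ = 0 m/s, a = 6.5 m/s².
v = v₀ + at = 0 + (6.5)(1.5) = 9.75 m/s
Δx = v₀t + ½at² = 0·1.5 + 0.5·6.5·1.5² = 7.31 m

Phase 2 (coasting upward): v₀ = 9.75 m/s, a = -9.81 m/s².
v = v₀ + at → t = (0 − 9.75) / -9.81 = 0.994 s
v² = v₀² + 2aΔx → Δx = (0² − 9.75²)/(2·-9.81) = 4.85 m
Maximum height = 7.31 + 4.85 = 12.2 m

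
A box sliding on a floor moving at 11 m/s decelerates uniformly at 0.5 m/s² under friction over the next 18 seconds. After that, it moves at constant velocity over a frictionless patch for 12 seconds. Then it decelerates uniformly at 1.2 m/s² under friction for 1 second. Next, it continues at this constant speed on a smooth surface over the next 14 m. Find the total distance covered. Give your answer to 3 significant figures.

156 m

Phase 1 (decelerating): v₀ = 11.0 m/s, a = -0.5 m/s².
v = v₀ + at = 11.0 + (-0.5)(18) = 2.00 m/s
Δx = v₀t + ½at² = 11.0·18 + 0.5·-0.5·18² = 117 m

Phase 2 (constant speed): v₀ = 2.00 m/s, a = 0 m/s².
v = v₀ + at = 2.00 + (0)(12) = 2.00 m/s
Δx = v₀t + ½at² = 2.00·12 + 0.5·0·12² = 24.0 m

Phase 3 (decelerating): v₀ = 2.00 m/s, a = -1.2 m/s².
v = v₀ + at = 2.00 + (-1.2)(1) = 0.800 m/s
Δx = v₀t + ½at² = 2.00·1 + 0.5·-1.2·1² = 1.40 m

Phase 4 (constant speed): v₀ = 0.800 m/s, a = 0 m/s².
Constant speed: t = d/v = 14/0.800 = 17.5 s
Total distance = 117 + 24.0 + 1.40 + 14.0 = 156 m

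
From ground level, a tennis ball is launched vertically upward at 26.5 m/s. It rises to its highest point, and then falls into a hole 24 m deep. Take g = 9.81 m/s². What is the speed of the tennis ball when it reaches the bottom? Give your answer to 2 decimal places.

Phase 1 (rising): v₀ = 26.5 m/s, a = -9.81 m/s².
v = v₀ + at → t = (0 − 26.5) / -9.81 = 2.70 s
v² = v₀² + 2aΔx → Δx = (0² − 26.5²)/(2·-9.81) = 35.8 m

Phase 2 (falling): v₀ = 0 m/s, a = -9.81 m/s².
Falls 59.8 m from rest: t = √(2·59.8/9.81) = 3.49 s; v = g·t = 34.3 m/s.
Final speed = 34.3 m/s

34.25 m/s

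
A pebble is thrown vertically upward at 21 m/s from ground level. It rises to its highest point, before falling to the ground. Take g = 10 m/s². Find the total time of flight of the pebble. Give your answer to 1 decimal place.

4.2 s

Phase 1 (rising): v₀ = 21.0 m/s, a = -10 m/s².
v = v₀ + at → t = (0 − 21.0) / -10 = 2.10 s
v² = v₀² + 2aΔx → Δx = (0² − 21.0²)/(2·-10) = 22.1 m

Phase 2 (falling): v₀ = 0 m/s, a = -10 m/s².
Falls 22.1 m from rest: t = √(2·22.1/10) = 2.10 s; v = g·t = 21.0 m/s.
Total time = 2.10 + 2.10 = 4.20 s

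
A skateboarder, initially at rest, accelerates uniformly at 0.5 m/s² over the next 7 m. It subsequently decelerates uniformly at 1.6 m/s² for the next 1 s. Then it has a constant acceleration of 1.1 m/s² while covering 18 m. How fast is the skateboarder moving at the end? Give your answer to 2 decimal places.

6.38 m/s

Phase 1 (accelerating): v₀ = 0 m/s, a = 0.5 m/s².
v² = v₀² + 2aΔx = 0² + 2·0.5·7 = 7.00 → v = 2.65 m/s
t = (v − v₀)/a = (2.65 − 0)/0.5 = 5.29 s

Phase 2 (decelerating): v₀ = 2.65 m/s, a = -1.6 m/s².
v = v₀ + at = 2.65 + (-1.6)(1) = 1.05 m/s
Δx = v₀t + ½at² = 2.65·1 + 0.5·-1.6·1² = 1.85 m

Phase 3 (accelerating): v₀ = 1.05 m/s, a = 1.1 m/s².
v² = v₀² + 2aΔx = 1.05² + 2·1.1·18 = 40.7 → v = 6.38 m/s
t = (v − v₀)/a = (6.38 − 1.05)/1.1 = 4.85 s
Final speed = 6.38 m/s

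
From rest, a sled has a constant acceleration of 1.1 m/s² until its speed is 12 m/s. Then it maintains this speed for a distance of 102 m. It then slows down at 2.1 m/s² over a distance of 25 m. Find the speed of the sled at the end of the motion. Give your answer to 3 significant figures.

6.24 m/s

Phase 1 (accelerating): v₀ = 0 m/s, a = 1.1 m/s².
v = v₀ + at → t = (12 − 0) / 1.1 = 10.9 s
v² = v₀² + 2aΔx → Δx = (12² − 0²)/(2·1.1) = 65.5 m

Phase 2 (constant speed): v₀ = 12.0 m/s, a = 0 m/s².
Constant speed: t = d/v = 102/12.0 = 8.50 s

Phase 3 (decelerating): v₀ = 12.0 m/s, a = -2.1 m/s².
v² = v₀² + 2aΔx = 12.0² + 2·-2.1·25 = 39.0 → v = 6.24 m/s
t = (v − v₀)/a = (6.24 − 12.0)/-2.1 = 2.74 s
Final speed = 6.24 m/s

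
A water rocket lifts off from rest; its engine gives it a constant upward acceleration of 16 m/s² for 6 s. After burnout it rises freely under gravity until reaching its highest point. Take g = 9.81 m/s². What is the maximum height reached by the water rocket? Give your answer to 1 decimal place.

Phase 1 (powered ascent): v₀ = 0 m/s, a = 16 m/s².
v = v₀ + at = 0 + (16)(6) = 96.0 m/s
Δx = v₀t + ½at² = 0·6 + 0.5·16·6² = 288 m

Phase 2 (coasting upward): v₀ = 96.0 m/s, a = -9.81 m/s².
v = v₀ + at → t = (0 − 96.0) / -9.81 = 9.79 s
v² = v₀² + 2aΔx → Δx = (0² − 96.0²)/(2·-9.81) = 470 m
Maximum height = 288 + 470 = 758 m

757.7 m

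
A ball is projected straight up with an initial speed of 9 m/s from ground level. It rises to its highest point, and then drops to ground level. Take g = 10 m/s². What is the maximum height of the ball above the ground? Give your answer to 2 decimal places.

4.05 m

Phase 1 (rising): v₀ = 9.00 m/s, a = -10 m/s².
v = v₀ + at → t = (0 − 9.00) / -10 = 0.900 s
v² = v₀² + 2aΔx → Δx = (0² − 9.00²)/(2·-10) = 4.05 m
Maximum height = 4.05 m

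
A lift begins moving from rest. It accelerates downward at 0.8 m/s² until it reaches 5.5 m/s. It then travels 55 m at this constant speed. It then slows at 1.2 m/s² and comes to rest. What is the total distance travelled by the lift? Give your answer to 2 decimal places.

86.51 m

Phase 1 (accelerating): v₀ = 0 m/s, a = 0.8 m/s².
v = v₀ + at → t = (5.5 − 0) / 0.8 = 6.88 s
v² = v₀² + 2aΔx → Δx = (5.5² − 0²)/(2·0.8) = 18.9 m

Phase 2 (constant speed): v₀ = 5.50 m/s, a = 0 m/s².
Constant speed: t = d/v = 55/5.50 = 10.0 s

Phase 3 (decelerating): v₀ = 5.50 m/s, a = -1.2 m/s².
v = v₀ + at → t = (0 − 5.50) / -1.2 = 4.58 s
v² = v₀² + 2aΔx → Δx = (0² − 5.50²)/(2·-1.2) = 12.6 m
Total distance = 18.9 + 55.0 + 12.6 = 86.5 m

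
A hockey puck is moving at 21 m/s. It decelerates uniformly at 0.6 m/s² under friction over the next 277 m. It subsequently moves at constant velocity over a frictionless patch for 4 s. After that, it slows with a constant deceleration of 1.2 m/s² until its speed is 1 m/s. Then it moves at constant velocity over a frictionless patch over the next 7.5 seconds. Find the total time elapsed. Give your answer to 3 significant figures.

Phase 1 (decelerating): v₀ = 21.0 m/s, a = -0.6 m/s².
v² = v₀² + 2aΔx = 21.0² + 2·-0.6·277 = 109 → v = 10.4 m/s
t = (v − v₀)/a = (10.4 − 21.0)/-0.6 = 17.6 s

Phase 2 (constant speed): v₀ = 10.4 m/s, a = 0 m/s².
v = v₀ + at = 10.4 + (0)(4) = 10.4 m/s
Δx = v₀t + ½at² = 10.4·4 + 0.5·0·4² = 41.7 m

Phase 3 (decelerating): v₀ = 10.4 m/s, a = -1.2 m/s².
v = v₀ + at → t = (1 − 10.4) / -1.2 = 7.85 s
v² = v₀² + 2aΔx → Δx = (1² − 10.4²)/(2·-1.2) = 44.8 m

Phase 4 (constant speed): v₀ = 1.00 m/s, a = 0 m/s².
v = v₀ + at = 1.00 + (0)(7.5) = 1.00 m/s
Δx = v₀t + ½at² = 1.00·7.5 + 0.5·0·7.5² = 7.50 m
Total time = 17.6 + 4.00 + 7.85 + 7.50 = 37.0 s

37.0 s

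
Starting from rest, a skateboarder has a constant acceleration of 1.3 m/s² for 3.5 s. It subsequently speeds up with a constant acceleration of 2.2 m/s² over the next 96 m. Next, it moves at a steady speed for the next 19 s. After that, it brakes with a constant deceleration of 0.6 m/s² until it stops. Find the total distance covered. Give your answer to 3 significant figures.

873 m

Phase 1 (accelerating): v₀ = 0 m/s, a = 1.3 m/s².
v = v₀ + at = 0 + (1.3)(3.5) = 4.55 m/s
Δx = v₀t + ½at² = 0·3.5 + 0.5·1.3·3.5² = 7.96 m

Phase 2 (accelerating): v₀ = 4.55 m/s, a = 2.2 m/s².
v² = v₀² + 2aΔx = 4.55² + 2·2.2·96 = 443 → v = 21.1 m/s
t = (v − v₀)/a = (21.1 − 4.55)/2.2 = 7.50 s

Phase 3 (constant speed): v₀ = 21.1 m/s, a = 0 m/s².
v = v₀ + at = 21.1 + (0)(19) = 21.1 m/s
Δx = v₀t + ½at² = 21.1·19 + 0.5·0·19² = 400 m

Phase 4 (decelerating): v₀ = 21.1 m/s, a = -0.6 m/s².
v = v₀ + at → t = (0 − 21.1) / -0.6 = 35.1 s
v² = v₀² + 2aΔx → Δx = (0² − 21.1²)/(2·-0.6) = 369 m
Total distance = 7.96 + 96.0 + 400 + 369 = 873 m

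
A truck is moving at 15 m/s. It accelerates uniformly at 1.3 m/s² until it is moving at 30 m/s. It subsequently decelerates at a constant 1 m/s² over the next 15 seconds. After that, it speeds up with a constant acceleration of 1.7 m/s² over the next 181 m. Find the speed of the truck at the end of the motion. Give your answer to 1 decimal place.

Phase 1 (accelerating): v₀ = 15.0 m/s, a = 1.3 m/s².
v = v₀ + at → t = (30 − 15.0) / 1.3 = 11.5 s
v² = v₀² + 2aΔx → Δx = (30² − 15.0²)/(2·1.3) = 260 m

Phase 2 (decelerating): v₀ = 30.0 m/s, a = -1 m/s².
v = v₀ + at = 30.0 + (-1)(15) = 15.0 m/s
Δx = v₀t + ½at² = 30.0·15 + 0.5·-1·15² = 338 m

Phase 3 (accelerating): v₀ = 15.0 m/s, a = 1.7 m/s².
v² = v₀² + 2aΔx = 15.0² + 2·1.7·181 = 840 → v = 29.0 m/s
t = (v − v₀)/a = (29.0 − 15.0)/1.7 = 8.23 s
Final speed = 29.0 m/s

29.0 m/s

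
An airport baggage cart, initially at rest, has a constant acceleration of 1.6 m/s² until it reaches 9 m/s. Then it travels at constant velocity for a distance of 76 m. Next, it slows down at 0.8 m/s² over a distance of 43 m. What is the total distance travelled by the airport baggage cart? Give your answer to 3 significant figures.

Phase 1 (accelerating): v₀ = 0 m/s, a = 1.6 m/s².
v = v₀ + at → t = (9 − 0) / 1.6 = 5.62 s
v² = v₀² + 2aΔx → Δx = (9² − 0²)/(2·1.6) = 25.3 m

Phase 2 (constant speed): v₀ = 9.00 m/s, a = 0 m/s².
Constant speed: t = d/v = 76/9.00 = 8.44 s

Phase 3 (decelerating): v₀ = 9.00 m/s, a = -0.8 m/s².
v² = v₀² + 2aΔx = 9.00² + 2·-0.8·43 = 12.2 → v = 3.49 m/s
t = (v − v₀)/a = (3.49 − 9.00)/-0.8 = 6.88 s
Total distance = 25.3 + 76.0 + 43.0 = 144 m

144 m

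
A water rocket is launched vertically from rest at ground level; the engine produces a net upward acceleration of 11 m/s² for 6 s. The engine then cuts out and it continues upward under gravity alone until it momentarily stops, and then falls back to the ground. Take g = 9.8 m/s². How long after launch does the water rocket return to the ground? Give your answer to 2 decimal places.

22.00 s

Phase 1 (powered ascent): v₀ = 0 m/s, a = 11 m/s².
v = v₀ + at = 0 + (11)(6) = 66.0 m/s
Δx = v₀t + ½at² = 0·6 + 0.5·11·6² = 198 m

Phase 2 (coasting upward): v₀ = 66.0 m/s, a = -9.8 m/s².
v = v₀ + at → t = (0 − 66.0) / -9.8 = 6.73 s
v² = v₀² + 2aΔx → Δx = (0² − 66.0²)/(2·-9.8) = 222 m

Phase 3 (free fall): v₀ = 0 m/s, a = -9.8 m/s².
Falls 420 m from rest: t = √(2·420/9.8) = 9.26 s; v = g·t = 90.8 m/s.
Total time = 6.00 + 6.73 + 9.26 = 22.0 s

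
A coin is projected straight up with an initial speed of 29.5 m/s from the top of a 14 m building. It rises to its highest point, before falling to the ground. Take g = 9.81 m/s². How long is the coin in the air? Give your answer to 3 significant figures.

Phase 1 (rising): v₀ = 29.5 m/s, a = -9.81 m/s².
v = v₀ + at → t = (0 − 29.5) / -9.81 = 3.01 s
v² = v₀² + 2aΔx → Δx = (0² − 29.5²)/(2·-9.81) = 44.4 m

Phase 2 (falling): v₀ = 0 m/s, a = -9.81 m/s².
Falls 58.4 m from rest: t = √(2·58.4/9.81) = 3.45 s; v = g·t = 33.8 m/s.
Total time = 3.01 + 3.45 = 6.46 s

6.46 s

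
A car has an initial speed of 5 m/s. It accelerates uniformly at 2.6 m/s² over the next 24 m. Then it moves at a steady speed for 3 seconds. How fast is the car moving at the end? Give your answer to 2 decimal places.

12.24 m/s

Phase 1 (accelerating): v₀ = 5.00 m/s, a = 2.6 m/s².
v² = v₀² + 2aΔx = 5.00² + 2·2.6·24 = 150 → v = 12.2 m/s
t = (v − v₀)/a = (12.2 − 5.00)/2.6 = 2.78 s

Phase 2 (constant speed): v₀ = 12.2 m/s, a = 0 m/s².
v = v₀ + at = 12.2 + (0)(3) = 12.2 m/s
Δx = v₀t + ½at² = 12.2·3 + 0.5·0·3² = 36.7 m
Final speed = 12.2 m/s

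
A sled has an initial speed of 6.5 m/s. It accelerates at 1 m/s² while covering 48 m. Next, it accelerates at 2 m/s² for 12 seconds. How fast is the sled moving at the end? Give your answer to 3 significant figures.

Phase 1 (accelerating): v₀ = 6.50 m/s, a = 1 m/s².
v² = v₀² + 2aΔx = 6.50² + 2·1·48 = 138 → v = 11.8 m/s
t = (v − v₀)/a = (11.8 − 6.50)/1 = 5.26 s

Phase 2 (accelerating): v₀ = 11.8 m/s, a = 2 m/s².
v = v₀ + at = 11.8 + (2)(12) = 35.8 m/s
Δx = v₀t + ½at² = 11.8·12 + 0.5·2·12² = 285 m
Final speed = 35.8 m/s

35.8 m/s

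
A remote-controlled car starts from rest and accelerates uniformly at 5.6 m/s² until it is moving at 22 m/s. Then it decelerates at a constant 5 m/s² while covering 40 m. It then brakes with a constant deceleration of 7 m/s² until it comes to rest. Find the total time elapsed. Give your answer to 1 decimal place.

Phase 1 (accelerating): v₀ = 0 m/s, a = 5.6 m/s².
v = v₀ + at → t = (22 − 0) / 5.6 = 3.93 s
v² = v₀² + 2aΔx → Δx = (22² − 0²)/(2·5.6) = 43.2 m

Phase 2 (decelerating): v₀ = 22.0 m/s, a = -5 m/s².
v² = v₀² + 2aΔx = 22.0² + 2·-5·40 = 84.0 → v = 9.17 m/s
t = (v − v₀)/a = (9.17 − 22.0)/-5 = 2.57 s

Phase 3 (decelerating): v₀ = 9.17 m/s, a = -7 m/s².
v = v₀ + at → t = (0 − 9.17) / -7 = 1.31 s
v² = v₀² + 2aΔx → Δx = (0² − 9.17²)/(2·-7) = 6.00 m
Total time = 3.93 + 2.57 + 1.31 = 7.80 s

7.8 s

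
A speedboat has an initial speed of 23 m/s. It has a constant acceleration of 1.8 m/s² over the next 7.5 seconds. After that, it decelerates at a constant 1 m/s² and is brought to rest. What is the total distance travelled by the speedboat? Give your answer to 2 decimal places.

889.25 m

Phase 1 (accelerating): v₀ = 23.0 m/s, a = 1.8 m/s².
v = v₀ + at = 23.0 + (1.8)(7.5) = 36.5 m/s
Δx = v₀t + ½at² = 23.0·7.5 + 0.5·1.8·7.5² = 223 m

Phase 2 (decelerating): v₀ = 36.5 m/s, a = -1 m/s².
v = v₀ + at → t = (0 − 36.5) / -1 = 36.5 s
v² = v₀² + 2aΔx → Δx = (0² − 36.5²)/(2·-1) = 666 m
Total distance = 223 + 666 = 889 m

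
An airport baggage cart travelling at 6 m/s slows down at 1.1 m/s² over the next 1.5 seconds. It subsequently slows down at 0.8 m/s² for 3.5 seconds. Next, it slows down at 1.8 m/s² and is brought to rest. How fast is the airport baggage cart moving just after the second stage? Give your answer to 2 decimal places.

Phase 1 (decelerating): v₀ = 6.00 m/s, a = -1.1 m/s².
v = v₀ + at = 6.00 + (-1.1)(1.5) = 4.35 m/s
Δx = v₀t + ½at² = 6.00·1.5 + 0.5·-1.1·1.5² = 7.76 m

Phase 2 (decelerating): v₀ = 4.35 m/s, a = -0.8 m/s².
v = v₀ + at = 4.35 + (-0.8)(3.5) = 1.55 m/s
Δx = v₀t + ½at² = 4.35·3.5 + 0.5·-0.8·3.5² = 10.3 m
Speed at end of phase 2 = 1.55 m/s

1.55 m/s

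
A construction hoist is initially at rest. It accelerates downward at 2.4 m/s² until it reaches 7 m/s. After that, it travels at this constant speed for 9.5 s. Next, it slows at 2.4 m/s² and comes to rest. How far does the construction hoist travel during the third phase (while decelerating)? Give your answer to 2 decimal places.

10.21 m

Phase 1 (accelerating): v₀ = 0 m/s, a = 2.4 m/s².
v = v₀ + at → t = (7 − 0) / 2.4 = 2.92 s
v² = v₀² + 2aΔx → Δx = (7² − 0²)/(2·2.4) = 10.2 m

Phase 2 (constant speed): v₀ = 7.00 m/s, a = 0 m/s².
v = v₀ + at = 7.00 + (0)(9.5) = 7.00 m/s
Δx = v₀t + ½at² = 7.00·9.5 + 0.5·0·9.5² = 66.5 m

Phase 3 (decelerating): v₀ = 7.00 m/s, a = -2.4 m/s².
v = v₀ + at → t = (0 − 7.00) / -2.4 = 2.92 s
v² = v₀² + 2aΔx → Δx = (0² − 7.00²)/(2·-2.4) = 10.2 m
Distance in phase 3 = 10.2 m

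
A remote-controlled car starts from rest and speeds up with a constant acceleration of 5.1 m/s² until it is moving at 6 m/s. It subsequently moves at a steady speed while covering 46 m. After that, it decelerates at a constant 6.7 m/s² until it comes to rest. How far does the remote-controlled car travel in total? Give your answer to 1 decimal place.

Phase 1 (accelerating): v₀ = 0 m/s, a = 5.1 m/s².
v = v₀ + at → t = (6 − 0) / 5.1 = 1.18 s
v² = v₀² + 2aΔx → Δx = (6² − 0²)/(2·5.1) = 3.53 m

Phase 2 (constant speed): v₀ = 6.00 m/s, a = 0 m/s².
Constant speed: t = d/v = 46/6.00 = 7.67 s

Phase 3 (decelerating): v₀ = 6.00 m/s, a = -6.7 m/s².
v = v₀ + at → t = (0 − 6.00) / -6.7 = 0.896 s
v² = v₀² + 2aΔx → Δx = (0² − 6.00²)/(2·-6.7) = 2.69 m
Total distance = 3.53 + 46.0 + 2.69 = 52.2 m

52.2 m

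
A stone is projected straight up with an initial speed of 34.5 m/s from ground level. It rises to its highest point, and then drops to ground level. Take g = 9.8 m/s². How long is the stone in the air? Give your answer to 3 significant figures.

Phase 1 (rising): v₀ = 34.5 m/s, a = -9.8 m/s².
v = v₀ + at → t = (0 − 34.5) / -9.8 = 3.52 s
v² = v₀² + 2aΔx → Δx = (0² − 34.5²)/(2·-9.8) = 60.7 m

Phase 2 (falling): v₀ = 0 m/s, a = -9.8 m/s².
Falls 60.7 m from rest: t = √(2·60.7/9.8) = 3.52 s; v = g·t = 34.5 m/s.
Total time = 3.52 + 3.52 = 7.04 s

7.04 s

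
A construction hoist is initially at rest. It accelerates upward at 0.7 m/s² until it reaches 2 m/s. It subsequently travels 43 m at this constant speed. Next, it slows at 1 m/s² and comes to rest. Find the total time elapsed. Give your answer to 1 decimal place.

Phase 1 (accelerating): v₀ = 0 m/s, a = 0.7 m/s².
v = v₀ + at → t = (2 − 0) / 0.7 = 2.86 s
v² = v₀² + 2aΔx → Δx = (2² − 0²)/(2·0.7) = 2.86 m

Phase 2 (constant speed): v₀ = 2.00 m/s, a = 0 m/s².
Constant speed: t = d/v = 43/2.00 = 21.5 s

Phase 3 (decelerating): v₀ = 2.00 m/s, a = -1 m/s².
v = v₀ + at → t = (0 − 2.00) / -1 = 2.00 s
v² = v₀² + 2aΔx → Δx = (0² − 2.00²)/(2·-1) = 2.00 m
Total time = 2.86 + 21.5 + 2.00 = 26.4 s

26.4 s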